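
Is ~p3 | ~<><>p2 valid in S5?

Not valid

Tableau for the negation ~(~p3 | ~<><>p2):
1. ~(~p3 | ~<><>p2), u
2. p3, u
3. <><>p2, u
4. <>p2, v
5. p2, w
Accessibility: uRu, uRv, uRw, vRu, vRv, vRw, wRu, wRv, wRw
The negation has an open branch (countermodel exists).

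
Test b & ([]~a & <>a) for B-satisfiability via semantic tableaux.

1. b & ([]~a & <>a), u
2. b, u
3. []~a & <>a, u
4. []~a, u
5. <>a, u
6. ~a, u
7. a, v
8. ~a, v
Accessibility: uRu, uRv, vRu, vRv
Branch closes: a and ~a both at v.
Every branch closes; the branch above is one of them.

No, unsatisfiable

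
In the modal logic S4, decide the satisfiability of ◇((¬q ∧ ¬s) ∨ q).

1. ◇((¬q ∧ ¬s) ∨ q), 0
2. (¬q ∧ ¬s) ∨ q, 1
3. q, 1
Accessibility: 0R0, 0R1, 1R1

Satisfiable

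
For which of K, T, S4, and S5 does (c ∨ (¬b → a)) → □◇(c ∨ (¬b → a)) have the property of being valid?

S5

S4-tableau for the negation ¬((c ∨ (¬b → a)) → □◇(c ∨ (¬b → a))):
1. ¬((c ∨ (¬b → a)) → □◇(c ∨ (¬b → a))), u
2. c ∨ (¬b → a), u   [¬→-rule on 1]
3. ¬□◇(c ∨ (¬b → a)), u   [¬→-rule on 1]
4. ¬b → a, u   [∨-rule on 2 (branches; this branch)]
5. a, u   [→-rule on 4 (branches; this branch)]
6. ¬◇(c ∨ (¬b → a)), v   [¬□-rule on 3: fresh world v, uRv]
7. ¬(c ∨ (¬b → a)), v   [¬◇-rule on 6 via vRv]
8. ¬c, v   [¬∨-rule on 7]
9. ¬(¬b → a), v   [¬∨-rule on 7]
10. ¬b, v   [¬→-rule on 9]
11. ¬a, v   [¬→-rule on 9]
Accessibility: uRu, uRv, vRv
Complete open branch: countermodel on an S4-frame, so not valid in S4, nor in K, T (the same frame is also a K-frame and a T-frame).
S5-tableau for the negation ¬((c ∨ (¬b → a)) → □◇(c ∨ (¬b → a))):
1. ¬((c ∨ (¬b → a)) → □◇(c ∨ (¬b → a))), u
2. c ∨ (¬b → a), u   [¬→-rule on 1]
3. ¬□◇(c ∨ (¬b → a)), u   [¬→-rule on 1]
4. ¬b → a, u   [∨-rule on 2 (branches; this branch)]
5. a, u   [→-rule on 4 (branches; this branch)]
6. ¬◇(c ∨ (¬b → a)), v   [¬□-rule on 3: fresh world v, uRv]
7. ¬(c ∨ (¬b → a)), u   [¬◇-rule on 6 via vRu]
8. ¬c, u   [¬∨-rule on 7]
9. ¬(¬b → a), u   [¬∨-rule on 7]
10. ¬b, u   [¬→-rule on 9]
11. ¬a, u   [¬→-rule on 9]
Accessibility: uRu, uRv, vRu, vRv
Branch closes: a and ¬a both at u.
Every branch closes (one shown): valid in S5.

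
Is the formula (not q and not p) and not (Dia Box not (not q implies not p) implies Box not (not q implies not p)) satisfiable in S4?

Satisfiable

1. (not q and not p) and not (Dia Box not (not q implies not p) implies Box not (not q implies not p)), 0
2. not q and not p, 0   [and-rule on 1]
3. not (Dia Box not (not q implies not p) implies Box not (not q implies not p)), 0   [and-rule on 1]
4. not q, 0   [and-rule on 2]
5. not p, 0   [and-rule on 2]
6. Dia Box not (not q implies not p), 0   [neg-implies-rule on 3]
7. not Box not (not q implies not p), 0   [neg-implies-rule on 3]
8. Box not (not q implies not p), 1   [Dia-rule on 6: fresh world 1, 0R1]
9. not (not q implies not p), 1   [Box-rule on 8 via 1R1]
10. not q, 1   [neg-implies-rule on 9]
11. p, 1   [neg-implies-rule on 9]
12. not q implies not p, 2   [neg-Box-rule on 7: fresh world 2, 0R2]
13. not p, 2   [implies-rule on 12 (branches; this branch)]
Accessibility: 0R0, 0R1, 0R2, 1R1, 2R2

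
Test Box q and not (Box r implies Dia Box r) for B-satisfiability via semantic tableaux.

No, unsatisfiable

1. Box q and not (Box r implies Dia Box r), 0
2. Box q, 0
3. not (Box r implies Dia Box r), 0
4. Box r, 0
5. not Dia Box r, 0
6. q, 0
7. r, 0
8. not Box r, 0
9. not r, 1
10. q, 1
11. r, 1
Accessibility: 0R0, 0R1, 1R0, 1R1
Branch closes: r and not r both at 1.
All branches of the tableau close; one closing branch shown above.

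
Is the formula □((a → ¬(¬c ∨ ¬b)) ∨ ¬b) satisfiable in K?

Satisfiable

1. □((a → ¬(¬c ∨ ¬b)) ∨ ¬b), 0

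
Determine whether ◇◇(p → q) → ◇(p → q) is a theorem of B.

Tableau for the negation ¬(◇◇(p → q) → ◇(p → q)):
1. ¬(◇◇(p → q) → ◇(p → q)), w0
2. ◇◇(p → q), w0
3. ¬◇(p → q), w0
4. ¬(p → q), w0
5. p, w0
6. ¬q, w0
7. ◇(p → q), w1
8. ¬(p → q), w1
9. p, w1
10. ¬q, w1
11. p → q, w2
12. q, w2
Accessibility: w0Rw0, w0Rw1, w1Rw0, w1Rw1, w1Rw2, w2Rw1, w2Rw2
The negation has an open branch (countermodel exists).

No, not valid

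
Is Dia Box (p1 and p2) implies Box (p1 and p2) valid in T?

Tableau for the negation not (Dia Box (p1 and p2) implies Box (p1 and p2)):
1. not (Dia Box (p1 and p2) implies Box (p1 and p2)), w0
2. Dia Box (p1 and p2), w0
3. not Box (p1 and p2), w0
4. Box (p1 and p2), w1
5. p1 and p2, w1
6. p1, w1
7. p2, w1
8. not (p1 and p2), w2
9. not p2, w2
Accessibility: w0Rw0, w0Rw1, w0Rw2, w1Rw1, w2Rw2
The negation has an open branch (countermodel exists).

No, not valid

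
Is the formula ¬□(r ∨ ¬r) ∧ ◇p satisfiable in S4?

Unsatisfiable

1. ¬□(r ∨ ¬r) ∧ ◇p, u
2. ¬□(r ∨ ¬r), u   [∧-rule on 1]
3. ◇p, u   [∧-rule on 1]
4. ¬(r ∨ ¬r), v   [¬□-rule on 2: fresh world v, uRv]
5. ¬r, v   [¬∨-rule on 4]
6. r, v   [¬∨-rule on 4]
Accessibility: uRu, uRv, vRv
Branch closes: r and ¬r both at v.
Every branch closes; the branch above is one of them.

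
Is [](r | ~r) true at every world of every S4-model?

Yes, valid

Tableau for the negation ~[](r | ~r):
1. ~[](r | ~r), u
2. ~(r | ~r), v   [~[]-rule on 1: fresh world v, uRv]
3. ~r, v   [~|-rule on 2]
4. r, v   [~|-rule on 2]
Accessibility: uRu, uRv, vRv
Branch closes: r and ~r both at v.
All branches of the negation close; one closing branch shown above.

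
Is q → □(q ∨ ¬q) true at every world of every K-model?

Tableau for the negation ¬(q → □(q ∨ ¬q)):
1. ¬(q → □(q ∨ ¬q)), w0
2. q, w0
3. ¬□(q ∨ ¬q), w0
4. ¬(q ∨ ¬q), w1
5. ¬q, w1
6. q, w1
Accessibility: w0Rw1
Branch closes: q and ¬q both at w1.
All branches of the negation close; one closing branch shown above.

Yes, valid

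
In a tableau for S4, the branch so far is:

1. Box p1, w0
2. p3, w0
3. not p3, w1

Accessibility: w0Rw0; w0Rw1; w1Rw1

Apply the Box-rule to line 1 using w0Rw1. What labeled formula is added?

p1, w1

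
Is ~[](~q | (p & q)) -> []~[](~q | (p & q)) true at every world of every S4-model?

Tableau for the negation ~(~[](~q | (p & q)) -> []~[](~q | (p & q))):
1. ~(~[](~q | (p & q)) -> []~[](~q | (p & q))), w0
2. ~[](~q | (p & q)), w0
3. ~[]~[](~q | (p & q)), w0
4. ~(~q | (p & q)), w1
5. q, w1
6. ~(p & q), w1
7. ~p, w1
8. [](~q | (p & q)), w2
9. ~q | (p & q), w2
10. p & q, w2
11. p, w2
12. q, w2
Accessibility: w0Rw0, w0Rw1, w0Rw2, w1Rw1, w2Rw2
The negation has an open branch (countermodel exists).

Not valid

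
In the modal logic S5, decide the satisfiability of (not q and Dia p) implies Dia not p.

Yes, satisfiable

1. (not q and Dia p) implies Dia not p, w0
2. Dia not p, w0
3. not p, w1
Accessibility: w0Rw0, w0Rw1, w1Rw0, w1Rw1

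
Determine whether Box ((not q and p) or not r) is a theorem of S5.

No, not valid

Tableau for the negation not Box ((not q and p) or not r):
1. not Box ((not q and p) or not r), u
2. not ((not q and p) or not r), v   [neg-Box-rule on 1: fresh world v, uRv]
3. not (not q and p), v   [neg-or-rule on 2]
4. r, v   [neg-or-rule on 2]
5. not p, v   [neg-and-rule on 3 (branches; this branch)]
Accessibility: uRu, uRv, vRu, vRv
The negation has an open branch (countermodel exists).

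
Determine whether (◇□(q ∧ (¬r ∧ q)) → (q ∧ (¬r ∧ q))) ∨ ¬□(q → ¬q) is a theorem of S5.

Yes, valid

Tableau for the negation ¬((◇□(q ∧ (¬r ∧ q)) → (q ∧ (¬r ∧ q))) ∨ ¬□(q → ¬q)):
1. ¬((◇□(q ∧ (¬r ∧ q)) → (q ∧ (¬r ∧ q))) ∨ ¬□(q → ¬q)), 0
2. ¬(◇□(q ∧ (¬r ∧ q)) → (q ∧ (¬r ∧ q))), 0
3. □(q → ¬q), 0
4. ◇□(q ∧ (¬r ∧ q)), 0
5. ¬(q ∧ (¬r ∧ q)), 0
6. q → ¬q, 0
7. ¬(¬r ∧ q), 0
8. ¬q, 0
9. □(q ∧ (¬r ∧ q)), 1
10. q → ¬q, 1
11. q ∧ (¬r ∧ q), 0
12. q, 0
13. ¬r ∧ q, 0
Accessibility: 0R0, 0R1, 1R0, 1R1
Branch closes: q and ¬q both at 0.
Every branch of the negation's tableau closes; the branch above is one of them.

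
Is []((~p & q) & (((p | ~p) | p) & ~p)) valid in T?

Tableau for the negation ~[]((~p & q) & (((p | ~p) | p) & ~p)):
1. ~[]((~p & q) & (((p | ~p) | p) & ~p)), u
2. ~((~p & q) & (((p | ~p) | p) & ~p)), v
3. ~(((p | ~p) | p) & ~p), v
4. p, v
Accessibility: uRu, uRv, vRv
The negation has an open branch (countermodel exists).

No, not valid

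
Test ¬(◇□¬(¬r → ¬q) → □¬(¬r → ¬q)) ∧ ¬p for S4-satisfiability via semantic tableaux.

Satisfiable (open branch found)

1. ¬(◇□¬(¬r → ¬q) → □¬(¬r → ¬q)) ∧ ¬p, u
2. ¬(◇□¬(¬r → ¬q) → □¬(¬r → ¬q)), u   [∧-rule on 1]
3. ¬p, u   [∧-rule on 1]
4. ◇□¬(¬r → ¬q), u   [¬→-rule on 2]
5. ¬□¬(¬r → ¬q), u   [¬→-rule on 2]
6. □¬(¬r → ¬q), v   [◇-rule on 4: fresh world v, uRv]
7. ¬(¬r → ¬q), v   [□-rule on 6 via vRv]
8. ¬r, v   [¬→-rule on 7]
9. q, v   [¬→-rule on 7]
10. ¬r → ¬q, w   [¬□-rule on 5: fresh world w, uRw]
11. ¬q, w   [→-rule on 10 (branches; this branch)]
Accessibility: uRu, uRv, uRw, vRv, wRw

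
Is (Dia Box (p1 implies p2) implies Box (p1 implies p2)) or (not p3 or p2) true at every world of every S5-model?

Yes, valid

Tableau for the negation not ((Dia Box (p1 implies p2) implies Box (p1 implies p2)) or (not p3 or p2)):
1. not ((Dia Box (p1 implies p2) implies Box (p1 implies p2)) or (not p3 or p2)), u
2. not (Dia Box (p1 implies p2) implies Box (p1 implies p2)), u   [neg-or-rule on 1]
3. not (not p3 or p2), u   [neg-or-rule on 1]
4. Dia Box (p1 implies p2), u   [neg-implies-rule on 2]
5. not Box (p1 implies p2), u   [neg-implies-rule on 2]
6. p3, u   [neg-or-rule on 3]
7. not p2, u   [neg-or-rule on 3]
8. Box (p1 implies p2), v   [Dia-rule on 4: fresh world v, uRv]
9. p1 implies p2, u   [Box-rule on 8 via vRu]
10. p1 implies p2, v   [Box-rule on 8 via vRv]
11. not p1, u   [implies-rule on 9 (branches; this branch)]
12. p2, v   [implies-rule on 10 (branches; this branch)]
13. not (p1 implies p2), w   [neg-Box-rule on 5: fresh world w, uRw]
14. p1, w   [neg-implies-rule on 13]
15. not p2, w   [neg-implies-rule on 13]
16. p1 implies p2, w   [Box-rule on 8 via vRw]
17. p2, w   [implies-rule on 16 (branches; this branch)]
Accessibility: uRu, uRv, uRw, vRu, vRv, vRw, wRu, wRv, wRw
Branch closes: p2 and not p2 both at w.
Every branch of the negation's tableau closes; the branch above is one of them.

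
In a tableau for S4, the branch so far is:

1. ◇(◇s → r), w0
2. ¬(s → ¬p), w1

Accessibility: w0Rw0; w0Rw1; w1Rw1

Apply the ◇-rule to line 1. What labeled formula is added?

a fresh world w2 with w0Rw2, and ◇s → r at w2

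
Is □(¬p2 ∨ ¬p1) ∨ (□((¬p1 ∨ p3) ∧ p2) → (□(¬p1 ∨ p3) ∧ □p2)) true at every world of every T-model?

Valid in T

Tableau for the negation ¬(□(¬p2 ∨ ¬p1) ∨ (□((¬p1 ∨ p3) ∧ p2) → (□(¬p1 ∨ p3) ∧ □p2))):
1. ¬(□(¬p2 ∨ ¬p1) ∨ (□((¬p1 ∨ p3) ∧ p2) → (□(¬p1 ∨ p3) ∧ □p2))), w0
2. ¬□(¬p2 ∨ ¬p1), w0   [¬∨-rule on 1]
3. ¬(□((¬p1 ∨ p3) ∧ p2) → (□(¬p1 ∨ p3) ∧ □p2)), w0   [¬∨-rule on 1]
4. □((¬p1 ∨ p3) ∧ p2), w0   [¬→-rule on 3]
5. ¬(□(¬p1 ∨ p3) ∧ □p2), w0   [¬→-rule on 3]
6. (¬p1 ∨ p3) ∧ p2, w0   [□-rule on 4 via w0Rw0]
7. ¬p1 ∨ p3, w0   [∧-rule on 6]
8. p2, w0   [∧-rule on 6]
9. ¬□(¬p1 ∨ p3), w0   [¬∧-rule on 5 (branches; this branch)]
10. p3, w0   [∨-rule on 7 (branches; this branch)]
11. ¬(¬p2 ∨ ¬p1), w1   [¬□-rule on 2: fresh world w1, w0Rw1]
12. p2, w1   [¬∨-rule on 11]
13. p1, w1   [¬∨-rule on 11]
14. (¬p1 ∨ p3) ∧ p2, w1   [□-rule on 4 via w0Rw1]
15. ¬p1 ∨ p3, w1   [∧-rule on 14]
16. p3, w1   [∨-rule on 15 (branches; this branch)]
17. ¬(¬p1 ∨ p3), w2   [¬□-rule on 9: fresh world w2, w0Rw2]
18. p1, w2   [¬∨-rule on 17]
19. ¬p3, w2   [¬∨-rule on 17]
20. (¬p1 ∨ p3) ∧ p2, w2   [□-rule on 4 via w0Rw2]
21. ¬p1 ∨ p3, w2   [∧-rule on 20]
22. p2, w2   [∧-rule on 20]
23. p3, w2   [∨-rule on 21 (branches; this branch)]
Accessibility: w0Rw0, w0Rw1, w0Rw2, w1Rw1, w2Rw2
Branch closes: p3 and ¬p3 both at w2.
All branches of the negation close; one closing branch shown above.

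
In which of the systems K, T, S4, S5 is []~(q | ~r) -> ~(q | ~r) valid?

T, S4, S5

K-tableau for the negation ~([]~(q | ~r) -> ~(q | ~r)):
1. ~([]~(q | ~r) -> ~(q | ~r)), w0
2. []~(q | ~r), w0
3. q | ~r, w0
4. ~r, w0
Complete open branch: countermodel on a K-frame, so not valid in K.
T-tableau for the negation ~([]~(q | ~r) -> ~(q | ~r)):
1. ~([]~(q | ~r) -> ~(q | ~r)), w0
2. []~(q | ~r), w0
3. q | ~r, w0
4. ~(q | ~r), w0
5. ~q, w0
6. r, w0
7. ~r, w0
Accessibility: w0Rw0
Branch closes: r and ~r both at w0.
Every branch closes (one shown): valid in T, hence also in S4, S5 (every theorem of T is a theorem of S4 and S5).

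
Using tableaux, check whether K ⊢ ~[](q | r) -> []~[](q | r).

Invalid (countermodel exists)

Tableau for the negation ~(~[](q | r) -> []~[](q | r)):
1. ~(~[](q | r) -> []~[](q | r)), w0
2. ~[](q | r), w0
3. ~[]~[](q | r), w0
4. ~(q | r), w1
5. ~q, w1
6. ~r, w1
7. [](q | r), w2
Accessibility: w0Rw1, w0Rw2
The negation has an open branch (countermodel exists).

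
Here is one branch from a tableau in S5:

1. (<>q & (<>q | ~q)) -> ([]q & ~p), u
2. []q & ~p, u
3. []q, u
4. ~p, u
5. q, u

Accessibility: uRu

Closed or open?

There is no literal clash: for every atom and world, at most one sign appears.

No, open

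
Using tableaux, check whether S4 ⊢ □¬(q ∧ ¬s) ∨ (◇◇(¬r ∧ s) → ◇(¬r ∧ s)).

Valid

Tableau for the negation ¬(□¬(q ∧ ¬s) ∨ (◇◇(¬r ∧ s) → ◇(¬r ∧ s))):
1. ¬(□¬(q ∧ ¬s) ∨ (◇◇(¬r ∧ s) → ◇(¬r ∧ s))), u
2. ¬□¬(q ∧ ¬s), u
3. ¬(◇◇(¬r ∧ s) → ◇(¬r ∧ s)), u
4. ◇◇(¬r ∧ s), u
5. ¬◇(¬r ∧ s), u
6. ¬(¬r ∧ s), u
7. ¬s, u
8. q ∧ ¬s, v
9. q, v
10. ¬s, v
11. ¬(¬r ∧ s), v
12. ◇(¬r ∧ s), w
13. ¬(¬r ∧ s), w
14. ¬s, w
15. ¬r ∧ s, x
16. ¬r, x
17. s, x
18. ¬(¬r ∧ s), x
19. ¬s, x
Accessibility: uRu, uRv, uRw, uRx, vRv, wRw, wRx, xRx
Branch closes: s and ¬s both at x.
Every branch of the negation's tableau closes; the branch above is one of them.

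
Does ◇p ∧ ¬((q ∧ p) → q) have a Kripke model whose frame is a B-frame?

Unsatisfiable (every branch closes)

1. ◇p ∧ ¬((q ∧ p) → q), u
2. ◇p, u
3. ¬((q ∧ p) → q), u
4. q ∧ p, u
5. ¬q, u
6. q, u
7. p, u
Accessibility: uRu
Branch closes: q and ¬q both at u.
Every branch closes; the branch above is one of them.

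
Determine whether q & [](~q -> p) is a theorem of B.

Not valid

Tableau for the negation ~(q & [](~q -> p)):
1. ~(q & [](~q -> p)), w0
2. ~[](~q -> p), w0   [~&-rule on 1 (branches; this branch)]
3. ~(~q -> p), w1   [~[]-rule on 2: fresh world w1, w0Rw1]
4. ~q, w1   [~->-rule on 3]
5. ~p, w1   [~->-rule on 3]
Accessibility: w0Rw0, w0Rw1, w1Rw0, w1Rw1
The negation has an open branch (countermodel exists).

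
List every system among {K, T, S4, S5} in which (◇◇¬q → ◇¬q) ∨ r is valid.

S4-tableau for the negation ¬((◇◇¬q → ◇¬q) ∨ r):
1. ¬((◇◇¬q → ◇¬q) ∨ r), u
2. ¬(◇◇¬q → ◇¬q), u   [¬∨-rule on 1]
3. ¬r, u   [¬∨-rule on 1]
4. ◇◇¬q, u   [¬→-rule on 2]
5. ¬◇¬q, u   [¬→-rule on 2]
6. q, u   [¬◇-rule on 5 via uRu]
7. ◇¬q, v   [◇-rule on 4: fresh world v, uRv]
8. q, v   [¬◇-rule on 5 via uRv]
9. ¬q, w   [◇-rule on 7: fresh world w, vRw]
10. q, w   [¬◇-rule on 5 via uRw]
Accessibility: uRu, uRv, uRw, vRv, vRw, wRw
Branch closes: q and ¬q both at w.
Every branch closes (one shown): valid in S4, hence also in S5 (every theorem of S4 is a theorem of S5).
T-tableau for the negation ¬((◇◇¬q → ◇¬q) ∨ r):
1. ¬((◇◇¬q → ◇¬q) ∨ r), u
2. ¬(◇◇¬q → ◇¬q), u   [¬∨-rule on 1]
3. ¬r, u   [¬∨-rule on 1]
4. ◇◇¬q, u   [¬→-rule on 2]
5. ¬◇¬q, u   [¬→-rule on 2]
6. q, u   [¬◇-rule on 5 via uRu]
7. ◇¬q, v   [◇-rule on 4: fresh world v, uRv]
8. q, v   [¬◇-rule on 5 via uRv]
9. ¬q, w   [◇-rule on 7: fresh world w, vRw]
Accessibility: uRu, uRv, vRv, vRw, wRw
Complete open branch: countermodel on a T-frame, so not valid in T, nor in K (the same frame is also a K-frame).

S4, S5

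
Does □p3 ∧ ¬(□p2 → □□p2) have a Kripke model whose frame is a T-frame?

Yes, satisfiable

1. □p3 ∧ ¬(□p2 → □□p2), 0
2. □p3, 0
3. ¬(□p2 → □□p2), 0
4. □p2, 0
5. ¬□□p2, 0
6. p3, 0
7. p2, 0
8. ¬□p2, 1
9. p3, 1
10. p2, 1
11. ¬p2, 2
Accessibility: 0R0, 0R1, 1R1, 1R2, 2R2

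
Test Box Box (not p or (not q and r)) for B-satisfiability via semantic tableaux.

1. Box Box (not p or (not q and r)), u
2. Box (not p or (not q and r)), u
3. not p or (not q and r), u
4. not q and r, u
5. not q, u
6. r, u
Accessibility: uRu

Yes, satisfiable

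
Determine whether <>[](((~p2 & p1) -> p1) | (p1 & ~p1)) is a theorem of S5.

Tableau for the negation ~<>[](((~p2 & p1) -> p1) | (p1 & ~p1)):
1. ~<>[](((~p2 & p1) -> p1) | (p1 & ~p1)), w0
2. ~[](((~p2 & p1) -> p1) | (p1 & ~p1)), w0
3. ~(((~p2 & p1) -> p1) | (p1 & ~p1)), w1
4. ~((~p2 & p1) -> p1), w1
5. ~(p1 & ~p1), w1
6. ~p2 & p1, w1
7. ~p1, w1
8. ~p2, w1
9. p1, w1
Accessibility: w0Rw0, w0Rw1, w1Rw0, w1Rw1
Branch closes: p1 and ~p1 both at w1.
Every branch of the negation's tableau closes; the branch above is one of them.

Valid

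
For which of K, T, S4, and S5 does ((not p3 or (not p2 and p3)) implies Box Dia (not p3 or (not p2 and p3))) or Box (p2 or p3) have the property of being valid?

S5

S5-tableau for the negation not (((not p3 or (not p2 and p3)) implies Box Dia (not p3 or (not p2 and p3))) or Box (p2 or p3)):
1. not (((not p3 or (not p2 and p3)) implies Box Dia (not p3 or (not p2 and p3))) or Box (p2 or p3)), 0
2. not ((not p3 or (not p2 and p3)) implies Box Dia (not p3 or (not p2 and p3))), 0
3. not Box (p2 or p3), 0
4. not p3 or (not p2 and p3), 0
5. not Box Dia (not p3 or (not p2 and p3)), 0
6. not p2 and p3, 0
7. not p2, 0
8. p3, 0
9. not (p2 or p3), 1
10. not p2, 1
11. not p3, 1
12. not Dia (not p3 or (not p2 and p3)), 2
13. not (not p3 or (not p2 and p3)), 0
14. not (not p2 and p3), 0
15. not (not p3 or (not p2 and p3)), 1
16. p3, 1
17. not (not p2 and p3), 1
Accessibility: 0R0, 0R1, 0R2, 1R0, 1R1, 1R2, 2R0, 2R1, 2R2
Branch closes: p3 and not p3 both at 1.
Every branch closes (one shown): valid in S5.
S4-tableau for the negation not (((not p3 or (not p2 and p3)) implies Box Dia (not p3 or (not p2 and p3))) or Box (p2 or p3)):
1. not (((not p3 or (not p2 and p3)) implies Box Dia (not p3 or (not p2 and p3))) or Box (p2 or p3)), 0
2. not ((not p3 or (not p2 and p3)) implies Box Dia (not p3 or (not p2 and p3))), 0
3. not Box (p2 or p3), 0
4. not p3 or (not p2 and p3), 0
5. not Box Dia (not p3 or (not p2 and p3)), 0
6. not p2 and p3, 0
7. not p2, 0
8. p3, 0
9. not (p2 or p3), 1
10. not p2, 1
11. not p3, 1
12. not Dia (not p3 or (not p2 and p3)), 2
13. not (not p3 or (not p2 and p3)), 2
14. p3, 2
15. not (not p2 and p3), 2
16. p2, 2
Accessibility: 0R0, 0R1, 0R2, 1R1, 2R2
Complete open branch: countermodel on an S4-frame, so not valid in S4, nor in K, T (the same frame is also a K-frame and a T-frame).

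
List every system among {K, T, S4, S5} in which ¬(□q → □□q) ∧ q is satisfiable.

T-tableau for the formula:
1. ¬(□q → □□q) ∧ q, 0
2. ¬(□q → □□q), 0
3. q, 0
4. □q, 0
5. ¬□□q, 0
6. ¬□q, 1
7. q, 1
8. ¬q, 2
Accessibility: 0R0, 0R1, 1R1, 1R2, 2R2
Complete open branch: satisfiable in T, hence also in K (this T-model is also a K-model).
S4-tableau for the formula:
1. ¬(□q → □□q) ∧ q, 0
2. ¬(□q → □□q), 0
3. q, 0
4. □q, 0
5. ¬□□q, 0
6. ¬□q, 1
7. q, 1
8. ¬q, 2
9. q, 2
Accessibility: 0R0, 0R1, 0R2, 1R1, 1R2, 2R2
Branch closes: q and ¬q both at 2.
Every branch closes (one shown): unsatisfiable in S4, hence also in S5 (every S5-frame is an S4-frame).

K, T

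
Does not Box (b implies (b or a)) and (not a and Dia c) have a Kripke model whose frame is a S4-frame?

Unsatisfiable

1. not Box (b implies (b or a)) and (not a and Dia c), u
2. not Box (b implies (b or a)), u
3. not a and Dia c, u
4. not a, u
5. Dia c, u
6. not (b implies (b or a)), v
7. b, v
8. not (b or a), v
9. not b, v
10. not a, v
Accessibility: uRu, uRv, vRv
Branch closes: b and not b both at v.
(One branch shown.) All branches close.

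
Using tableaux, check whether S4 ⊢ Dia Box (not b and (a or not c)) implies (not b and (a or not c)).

Tableau for the negation not (Dia Box (not b and (a or not c)) implies (not b and (a or not c))):
1. not (Dia Box (not b and (a or not c)) implies (not b and (a or not c))), 0
2. Dia Box (not b and (a or not c)), 0   [neg-implies-rule on 1]
3. not (not b and (a or not c)), 0   [neg-implies-rule on 1]
4. not (a or not c), 0   [neg-and-rule on 3 (branches; this branch)]
5. not a, 0   [neg-or-rule on 4]
6. c, 0   [neg-or-rule on 4]
7. Box (not b and (a or not c)), 1   [Dia-rule on 2: fresh world 1, 0R1]
8. not b and (a or not c), 1   [Box-rule on 7 via 1R1]
9. not b, 1   [and-rule on 8]
10. a or not c, 1   [and-rule on 8]
11. not c, 1   [or-rule on 10 (branches; this branch)]
Accessibility: 0R0, 0R1, 1R1
The negation has an open branch (countermodel exists).

Not valid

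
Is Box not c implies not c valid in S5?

Yes, valid

Tableau for the negation not (Box not c implies not c):
1. not (Box not c implies not c), u
2. Box not c, u
3. c, u
4. not c, u
Accessibility: uRu
Branch closes: c and not c both at u.
All branches of the negation close; one closing branch shown above.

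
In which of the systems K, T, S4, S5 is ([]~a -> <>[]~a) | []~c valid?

T, S4, S5

T-tableau for the negation ~(([]~a -> <>[]~a) | []~c):
1. ~(([]~a -> <>[]~a) | []~c), w0
2. ~([]~a -> <>[]~a), w0   [~|-rule on 1]
3. ~[]~c, w0   [~|-rule on 1]
4. []~a, w0   [~->-rule on 2]
5. ~<>[]~a, w0   [~->-rule on 2]
6. ~a, w0   [[]-rule on 4 via w0Rw0]
7. ~[]~a, w0   [~<>-rule on 5 via w0Rw0]
8. c, w1   [~[]-rule on 3: fresh world w1, w0Rw1]
9. ~a, w1   [[]-rule on 4 via w0Rw1]
10. ~[]~a, w1   [~<>-rule on 5 via w0Rw1]
11. a, w2   [~[]-rule on 7: fresh world w2, w0Rw2]
12. ~a, w2   [[]-rule on 4 via w0Rw2]
Accessibility: w0Rw0, w0Rw1, w0Rw2, w1Rw1, w2Rw2
Branch closes: a and ~a both at w2.
Every branch closes (one shown): valid in T, hence also in S4, S5 (every theorem of T is a theorem of S4 and S5).
K-tableau for the negation ~(([]~a -> <>[]~a) | []~c):
1. ~(([]~a -> <>[]~a) | []~c), w0
2. ~([]~a -> <>[]~a), w0   [~|-rule on 1]
3. ~[]~c, w0   [~|-rule on 1]
4. []~a, w0   [~->-rule on 2]
5. ~<>[]~a, w0   [~->-rule on 2]
6. c, w1   [~[]-rule on 3: fresh world w1, w0Rw1]
7. ~a, w1   [[]-rule on 4 via w0Rw1]
8. ~[]~a, w1   [~<>-rule on 5 via w0Rw1]
9. a, w2   [~[]-rule on 8: fresh world w2, w1Rw2]
Accessibility: w0Rw1, w1Rw2
Complete open branch: countermodel on a K-frame, so not valid in K.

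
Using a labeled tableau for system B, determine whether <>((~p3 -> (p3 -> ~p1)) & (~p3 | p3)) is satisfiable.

Satisfiable

1. <>((~p3 -> (p3 -> ~p1)) & (~p3 | p3)), w0
2. (~p3 -> (p3 -> ~p1)) & (~p3 | p3), w1   [<>-rule on 1: fresh world w1, w0Rw1]
3. ~p3 -> (p3 -> ~p1), w1   [&-rule on 2]
4. ~p3 | p3, w1   [&-rule on 2]
5. p3 -> ~p1, w1   [->-rule on 3 (branches; this branch)]
6. p3, w1   [|-rule on 4 (branches; this branch)]
7. ~p1, w1   [->-rule on 5 (branches; this branch)]
Accessibility: w0Rw0, w0Rw1, w1Rw0, w1Rw1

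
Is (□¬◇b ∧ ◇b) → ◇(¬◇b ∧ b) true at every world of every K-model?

Tableau for the negation ¬((□¬◇b ∧ ◇b) → ◇(¬◇b ∧ b)):
1. ¬((□¬◇b ∧ ◇b) → ◇(¬◇b ∧ b)), 0
2. □¬◇b ∧ ◇b, 0   [¬→-rule on 1]
3. ¬◇(¬◇b ∧ b), 0   [¬→-rule on 1]
4. □¬◇b, 0   [∧-rule on 2]
5. ◇b, 0   [∧-rule on 2]
6. b, 1   [◇-rule on 5: fresh world 1, 0R1]
7. ¬(¬◇b ∧ b), 1   [¬◇-rule on 3 via 0R1]
8. ¬◇b, 1   [□-rule on 4 via 0R1]
9. ◇b, 1   [¬∧-rule on 7 (branches; this branch)]
10. b, 2   [◇-rule on 9: fresh world 2, 1R2]
11. ¬b, 2   [¬◇-rule on 8 via 1R2]
Accessibility: 0R1, 1R2
Branch closes: b and ¬b both at 2.
Every branch of the negation's tableau closes; the branch above is one of them.

Yes, valid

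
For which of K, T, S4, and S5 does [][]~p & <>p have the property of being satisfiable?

T-tableau for the formula:
1. [][]~p & <>p, u
2. [][]~p, u   [&-rule on 1]
3. <>p, u   [&-rule on 1]
4. []~p, u   [[]-rule on 2 via uRu]
5. ~p, u   [[]-rule on 4 via uRu]
6. p, v   [<>-rule on 3: fresh world v, uRv]
7. []~p, v   [[]-rule on 2 via uRv]
8. ~p, v   [[]-rule on 4 via uRv]
Accessibility: uRu, uRv, vRv
Branch closes: p and ~p both at v.
Every branch closes (one shown): unsatisfiable in T, hence also in S4, S5 (every S4/S5-frame is a T-frame).
K-tableau for the formula:
1. [][]~p & <>p, u
2. [][]~p, u   [&-rule on 1]
3. <>p, u   [&-rule on 1]
4. p, v   [<>-rule on 3: fresh world v, uRv]
5. []~p, v   [[]-rule on 2 via uRv]
Accessibility: uRv
Complete open branch: satisfiable in K.

K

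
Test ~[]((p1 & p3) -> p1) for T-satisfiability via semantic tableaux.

1. ~[]((p1 & p3) -> p1), w0
2. ~((p1 & p3) -> p1), w1   [~[]-rule on 1: fresh world w1, w0Rw1]
3. p1 & p3, w1   [~->-rule on 2]
4. ~p1, w1   [~->-rule on 2]
5. p1, w1   [&-rule on 3]
6. p3, w1   [&-rule on 3]
Accessibility: w0Rw0, w0Rw1, w1Rw1
Branch closes: p1 and ~p1 both at w1.
(One branch shown.) All branches close.

No, unsatisfiable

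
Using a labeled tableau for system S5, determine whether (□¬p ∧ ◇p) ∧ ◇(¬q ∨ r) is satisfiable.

No, unsatisfiable

1. (□¬p ∧ ◇p) ∧ ◇(¬q ∨ r), 0
2. □¬p ∧ ◇p, 0
3. ◇(¬q ∨ r), 0
4. □¬p, 0
5. ◇p, 0
6. ¬p, 0
7. ¬q ∨ r, 1
8. ¬p, 1
9. r, 1
10. p, 2
11. ¬p, 2
Accessibility: 0R0, 0R1, 0R2, 1R0, 1R1, 1R2, 2R0, 2R1, 2R2
Branch closes: p and ¬p both at 2.
Every branch closes; the branch above is one of them.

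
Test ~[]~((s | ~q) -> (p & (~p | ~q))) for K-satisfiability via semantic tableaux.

Yes, satisfiable

1. ~[]~((s | ~q) -> (p & (~p | ~q))), w0
2. (s | ~q) -> (p & (~p | ~q)), w1
3. p & (~p | ~q), w1
4. p, w1
5. ~p | ~q, w1
6. ~q, w1
Accessibility: w0Rw1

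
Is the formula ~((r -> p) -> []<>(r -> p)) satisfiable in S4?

Satisfiable (open branch found)

1. ~((r -> p) -> []<>(r -> p)), w0
2. r -> p, w0
3. ~[]<>(r -> p), w0
4. p, w0
5. ~<>(r -> p), w1
6. ~(r -> p), w1
7. r, w1
8. ~p, w1
Accessibility: w0Rw0, w0Rw1, w1Rw1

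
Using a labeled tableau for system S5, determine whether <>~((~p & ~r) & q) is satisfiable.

Satisfiable (open branch found)

1. <>~((~p & ~r) & q), u
2. ~((~p & ~r) & q), v   [<>-rule on 1: fresh world v, uRv]
3. ~q, v   [~&-rule on 2 (branches; this branch)]
Accessibility: uRu, uRv, vRu, vRv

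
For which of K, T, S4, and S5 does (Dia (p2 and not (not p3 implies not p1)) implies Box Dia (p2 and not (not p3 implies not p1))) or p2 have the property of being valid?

S4-tableau for the negation not ((Dia (p2 and not (not p3 implies not p1)) implies Box Dia (p2 and not (not p3 implies not p1))) or p2):
1. not ((Dia (p2 and not (not p3 implies not p1)) implies Box Dia (p2 and not (not p3 implies not p1))) or p2), w0
2. not (Dia (p2 and not (not p3 implies not p1)) implies Box Dia (p2 and not (not p3 implies not p1))), w0
3. not p2, w0
4. Dia (p2 and not (not p3 implies not p1)), w0
5. not Box Dia (p2 and not (not p3 implies not p1)), w0
6. p2 and not (not p3 implies not p1), w1
7. p2, w1
8. not (not p3 implies not p1), w1
9. not p3, w1
10. p1, w1
11. not Dia (p2 and not (not p3 implies not p1)), w2
12. not (p2 and not (not p3 implies not p1)), w2
13. not p3 implies not p1, w2
14. not p1, w2
Accessibility: w0Rw0, w0Rw1, w0Rw2, w1Rw1, w2Rw2
Complete open branch: countermodel on an S4-frame, so not valid in S4, nor in K, T (the same frame is also a K-frame and a T-frame).
S5-tableau for the negation not ((Dia (p2 and not (not p3 implies not p1)) implies Box Dia (p2 and not (not p3 implies not p1))) or p2):
1. not ((Dia (p2 and not (not p3 implies not p1)) implies Box Dia (p2 and not (not p3 implies not p1))) or p2), w0
2. not (Dia (p2 and not (not p3 implies not p1)) implies Box Dia (p2 and not (not p3 implies not p1))), w0
3. not p2, w0
4. Dia (p2 and not (not p3 implies not p1)), w0
5. not Box Dia (p2 and not (not p3 implies not p1)), w0
6. p2 and not (not p3 implies not p1), w1
7. p2, w1
8. not (not p3 implies not p1), w1
9. not p3, w1
10. p1, w1
11. not Dia (p2 and not (not p3 implies not p1)), w2
12. not (p2 and not (not p3 implies not p1)), w0
13. not (p2 and not (not p3 implies not p1)), w1
14. not (p2 and not (not p3 implies not p1)), w2
15. not p3 implies not p1, w0
16. not p3 implies not p1, w1
17. not p3 implies not p1, w2
18. not p1, w0
19. not p1, w1
Accessibility: w0Rw0, w0Rw1, w0Rw2, w1Rw0, w1Rw1, w1Rw2, w2Rw0, w2Rw1, w2Rw2
Branch closes: p1 and not p1 both at w1.
Every branch closes (one shown): valid in S5.

S5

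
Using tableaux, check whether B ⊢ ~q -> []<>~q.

Tableau for the negation ~(~q -> []<>~q):
1. ~(~q -> []<>~q), 0
2. ~q, 0   [~->-rule on 1]
3. ~[]<>~q, 0   [~->-rule on 1]
4. ~<>~q, 1   [~[]-rule on 3: fresh world 1, 0R1]
5. q, 0   [~<>-rule on 4 via 1R0]
Accessibility: 0R0, 0R1, 1R0, 1R1
Branch closes: q and ~q both at 0.
All branches of the negation close; one closing branch shown above.

Valid in B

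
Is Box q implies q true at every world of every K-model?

Not valid

Tableau for the negation not (Box q implies q):
1. not (Box q implies q), w0
2. Box q, w0
3. not q, w0
The negation has an open branch (countermodel exists).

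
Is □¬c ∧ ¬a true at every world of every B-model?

Tableau for the negation ¬(□¬c ∧ ¬a):
1. ¬(□¬c ∧ ¬a), w0
2. a, w0
Accessibility: w0Rw0
The negation has an open branch (countermodel exists).

Invalid (countermodel exists)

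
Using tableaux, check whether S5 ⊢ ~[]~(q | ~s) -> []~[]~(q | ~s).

Valid in S5

Tableau for the negation ~(~[]~(q | ~s) -> []~[]~(q | ~s)):
1. ~(~[]~(q | ~s) -> []~[]~(q | ~s)), w0
2. ~[]~(q | ~s), w0
3. ~[]~[]~(q | ~s), w0
4. q | ~s, w1
5. ~s, w1
6. []~(q | ~s), w2
7. ~(q | ~s), w0
8. ~q, w0
9. s, w0
10. ~(q | ~s), w1
11. ~q, w1
12. s, w1
Accessibility: w0Rw0, w0Rw1, w0Rw2, w1Rw0, w1Rw1, w1Rw2, w2Rw0, w2Rw1, w2Rw2
Branch closes: s and ~s both at w1.
All branches of the negation close; one closing branch shown above.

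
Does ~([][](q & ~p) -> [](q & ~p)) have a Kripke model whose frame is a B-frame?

1. ~([][](q & ~p) -> [](q & ~p)), 0
2. [][](q & ~p), 0   [~->-rule on 1]
3. ~[](q & ~p), 0   [~->-rule on 1]
4. [](q & ~p), 0   [[]-rule on 2 via 0R0]
5. q & ~p, 0   [[]-rule on 4 via 0R0]
6. q, 0   [&-rule on 5]
7. ~p, 0   [&-rule on 5]
8. ~(q & ~p), 1   [~[]-rule on 3: fresh world 1, 0R1]
9. [](q & ~p), 1   [[]-rule on 2 via 0R1]
10. q & ~p, 1   [[]-rule on 4 via 0R1]
11. q, 1   [&-rule on 10]
12. ~p, 1   [&-rule on 10]
13. p, 1   [~&-rule on 8 (branches; this branch)]
Accessibility: 0R0, 0R1, 1R0, 1R1
Branch closes: p and ~p both at 1.
(One branch shown.) All branches close.

Unsatisfiable (every branch closes)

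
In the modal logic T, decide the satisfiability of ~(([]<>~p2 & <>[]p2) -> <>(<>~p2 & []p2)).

Unsatisfiable (every branch closes)

1. ~(([]<>~p2 & <>[]p2) -> <>(<>~p2 & []p2)), u
2. []<>~p2 & <>[]p2, u
3. ~<>(<>~p2 & []p2), u
4. []<>~p2, u
5. <>[]p2, u
6. ~(<>~p2 & []p2), u
7. <>~p2, u
8. ~[]p2, u
9. []p2, v
10. ~(<>~p2 & []p2), v
11. <>~p2, v
12. p2, v
13. ~[]p2, v
14. ~p2, w
15. ~(<>~p2 & []p2), w
16. <>~p2, w
17. ~[]p2, w
18. ~p2, x
19. ~(<>~p2 & []p2), x
20. <>~p2, x
21. ~[]p2, x
22. ~p2, y
23. p2, y
Accessibility: uRu, uRv, uRw, uRx, vRv, vRy, wRw, xRx, yRy
Branch closes: p2 and ~p2 both at y.
(One branch shown.) All branches close.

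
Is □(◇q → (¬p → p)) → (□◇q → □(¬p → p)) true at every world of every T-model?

Valid

Tableau for the negation ¬(□(◇q → (¬p → p)) → (□◇q → □(¬p → p))):
1. ¬(□(◇q → (¬p → p)) → (□◇q → □(¬p → p))), u
2. □(◇q → (¬p → p)), u
3. ¬(□◇q → □(¬p → p)), u
4. □◇q, u
5. ¬□(¬p → p), u
6. ◇q → (¬p → p), u
7. ◇q, u
8. ¬p → p, u
9. p, u
10. ¬(¬p → p), v
11. ¬p, v
12. ◇q → (¬p → p), v
13. ◇q, v
14. ¬◇q, v
15. ¬q, v
16. q, w
17. ◇q → (¬p → p), w
18. ◇q, w
19. ¬p → p, w
20. p, w
21. q, x
22. ¬q, x
Accessibility: uRu, uRv, uRw, vRv, vRx, wRw, xRx
Branch closes: q and ¬q both at x.
All branches of the negation close; one closing branch shown above.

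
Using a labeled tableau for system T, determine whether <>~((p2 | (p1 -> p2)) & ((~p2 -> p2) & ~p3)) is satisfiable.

Satisfiable

1. <>~((p2 | (p1 -> p2)) & ((~p2 -> p2) & ~p3)), u
2. ~((p2 | (p1 -> p2)) & ((~p2 -> p2) & ~p3)), v   [<>-rule on 1: fresh world v, uRv]
3. ~((~p2 -> p2) & ~p3), v   [~&-rule on 2 (branches; this branch)]
4. p3, v   [~&-rule on 3 (branches; this branch)]
Accessibility: uRu, uRv, vRv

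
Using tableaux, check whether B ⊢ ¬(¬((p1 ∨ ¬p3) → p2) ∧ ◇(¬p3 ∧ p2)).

No, not valid

Tableau for the negation ¬((p1 ∨ ¬p3) → p2) ∧ ◇(¬p3 ∧ p2):
1. ¬((p1 ∨ ¬p3) → p2) ∧ ◇(¬p3 ∧ p2), 0
2. ¬((p1 ∨ ¬p3) → p2), 0
3. ◇(¬p3 ∧ p2), 0
4. p1 ∨ ¬p3, 0
5. ¬p2, 0
6. ¬p3, 0
7. ¬p3 ∧ p2, 1
8. ¬p3, 1
9. p2, 1
Accessibility: 0R0, 0R1, 1R0, 1R1
The negation has an open branch (countermodel exists).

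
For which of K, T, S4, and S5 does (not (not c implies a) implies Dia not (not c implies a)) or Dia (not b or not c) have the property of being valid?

T-tableau for the negation not ((not (not c implies a) implies Dia not (not c implies a)) or Dia (not b or not c)):
1. not ((not (not c implies a) implies Dia not (not c implies a)) or Dia (not b or not c)), u
2. not (not (not c implies a) implies Dia not (not c implies a)), u   [neg-or-rule on 1]
3. not Dia (not b or not c), u   [neg-or-rule on 1]
4. not (not c implies a), u   [neg-implies-rule on 2]
5. not Dia not (not c implies a), u   [neg-implies-rule on 2]
6. not c, u   [neg-implies-rule on 4]
7. not a, u   [neg-implies-rule on 4]
8. not (not b or not c), u   [neg-Dia-rule on 3 via uRu]
9. b, u   [neg-or-rule on 8]
10. c, u   [neg-or-rule on 8]
Accessibility: uRu
Branch closes: c and not c both at u.
Every branch closes (one shown): valid in T, hence also in S4, S5 (every theorem of T is a theorem of S4 and S5).
K-tableau for the negation not ((not (not c implies a) implies Dia not (not c implies a)) or Dia (not b or not c)):
1. not ((not (not c implies a) implies Dia not (not c implies a)) or Dia (not b or not c)), u
2. not (not (not c implies a) implies Dia not (not c implies a)), u   [neg-or-rule on 1]
3. not Dia (not b or not c), u   [neg-or-rule on 1]
4. not (not c implies a), u   [neg-implies-rule on 2]
5. not Dia not (not c implies a), u   [neg-implies-rule on 2]
6. not c, u   [neg-implies-rule on 4]
7. not a, u   [neg-implies-rule on 4]
Complete open branch: countermodel on a K-frame, so not valid in K.

T, S4, S5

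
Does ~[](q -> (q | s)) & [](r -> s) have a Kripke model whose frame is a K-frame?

1. ~[](q -> (q | s)) & [](r -> s), u
2. ~[](q -> (q | s)), u
3. [](r -> s), u
4. ~(q -> (q | s)), v
5. q, v
6. ~(q | s), v
7. ~q, v
8. ~s, v
Accessibility: uRv
Branch closes: q and ~q both at v.
All branches of the tableau close; one closing branch shown above.

No, unsatisfiable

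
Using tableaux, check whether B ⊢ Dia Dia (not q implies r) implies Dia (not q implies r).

Invalid (countermodel exists)

Tableau for the negation not (Dia Dia (not q implies r) implies Dia (not q implies r)):
1. not (Dia Dia (not q implies r) implies Dia (not q implies r)), w0
2. Dia Dia (not q implies r), w0
3. not Dia (not q implies r), w0
4. not (not q implies r), w0
5. not q, w0
6. not r, w0
7. Dia (not q implies r), w1
8. not (not q implies r), w1
9. not q, w1
10. not r, w1
11. not q implies r, w2
12. r, w2
Accessibility: w0Rw0, w0Rw1, w1Rw0, w1Rw1, w1Rw2, w2Rw1, w2Rw2
The negation has an open branch (countermodel exists).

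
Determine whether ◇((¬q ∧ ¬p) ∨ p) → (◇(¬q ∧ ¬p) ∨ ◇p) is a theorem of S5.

Tableau for the negation ¬(◇((¬q ∧ ¬p) ∨ p) → (◇(¬q ∧ ¬p) ∨ ◇p)):
1. ¬(◇((¬q ∧ ¬p) ∨ p) → (◇(¬q ∧ ¬p) ∨ ◇p)), w0
2. ◇((¬q ∧ ¬p) ∨ p), w0   [¬→-rule on 1]
3. ¬(◇(¬q ∧ ¬p) ∨ ◇p), w0   [¬→-rule on 1]
4. ¬◇(¬q ∧ ¬p), w0   [¬∨-rule on 3]
5. ¬◇p, w0   [¬∨-rule on 3]
6. ¬(¬q ∧ ¬p), w0   [¬◇-rule on 4 via w0Rw0]
7. ¬p, w0   [¬◇-rule on 5 via w0Rw0]
8. q, w0   [¬∧-rule on 6 (branches; this branch)]
9. (¬q ∧ ¬p) ∨ p, w1   [◇-rule on 2: fresh world w1, w0Rw1]
10. ¬(¬q ∧ ¬p), w1   [¬◇-rule on 4 via w0Rw1]
11. ¬p, w1   [¬◇-rule on 5 via w0Rw1]
12. ¬q ∧ ¬p, w1   [∨-rule on 9 (branches; this branch)]
13. ¬q, w1   [∧-rule on 12]
14. p, w1   [¬∧-rule on 10 (branches; this branch)]
Accessibility: w0Rw0, w0Rw1, w1Rw0, w1Rw1
Branch closes: p and ¬p both at w1.
All branches of the negation close; one closing branch shown above.

Valid in S5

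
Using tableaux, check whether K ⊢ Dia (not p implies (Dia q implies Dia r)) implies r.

Tableau for the negation not (Dia (not p implies (Dia q implies Dia r)) implies r):
1. not (Dia (not p implies (Dia q implies Dia r)) implies r), u
2. Dia (not p implies (Dia q implies Dia r)), u   [neg-implies-rule on 1]
3. not r, u   [neg-implies-rule on 1]
4. not p implies (Dia q implies Dia r), v   [Dia-rule on 2: fresh world v, uRv]
5. Dia q implies Dia r, v   [implies-rule on 4 (branches; this branch)]
6. Dia r, v   [implies-rule on 5 (branches; this branch)]
7. r, w   [Dia-rule on 6: fresh world w, vRw]
Accessibility: uRv, vRw
The negation has an open branch (countermodel exists).

Not valid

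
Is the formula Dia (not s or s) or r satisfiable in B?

1. Dia (not s or s) or r, u
2. r, u
Accessibility: uRu

Satisfiable (open branch found)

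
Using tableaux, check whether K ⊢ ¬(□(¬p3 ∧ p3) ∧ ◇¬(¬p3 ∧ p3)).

Yes, valid

Tableau for the negation □(¬p3 ∧ p3) ∧ ◇¬(¬p3 ∧ p3):
1. □(¬p3 ∧ p3) ∧ ◇¬(¬p3 ∧ p3), u
2. □(¬p3 ∧ p3), u   [∧-rule on 1]
3. ◇¬(¬p3 ∧ p3), u   [∧-rule on 1]
4. ¬(¬p3 ∧ p3), v   [◇-rule on 3: fresh world v, uRv]
5. ¬p3 ∧ p3, v   [□-rule on 2 via uRv]
6. ¬p3, v   [∧-rule on 5]
7. p3, v   [∧-rule on 5]
Accessibility: uRv
Branch closes: p3 and ¬p3 both at v.
Every branch of the negation's tableau closes; the branch above is one of them.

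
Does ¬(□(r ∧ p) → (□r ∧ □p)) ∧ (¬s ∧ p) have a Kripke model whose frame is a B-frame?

1. ¬(□(r ∧ p) → (□r ∧ □p)) ∧ (¬s ∧ p), w0
2. ¬(□(r ∧ p) → (□r ∧ □p)), w0
3. ¬s ∧ p, w0
4. □(r ∧ p), w0
5. ¬(□r ∧ □p), w0
6. ¬s, w0
7. p, w0
8. r ∧ p, w0
9. r, w0
10. ¬□p, w0
11. ¬p, w1
12. r ∧ p, w1
13. r, w1
14. p, w1
Accessibility: w0Rw0, w0Rw1, w1Rw0, w1Rw1
Branch closes: p and ¬p both at w1.
All branches of the tableau close; one closing branch shown above.

No, unsatisfiable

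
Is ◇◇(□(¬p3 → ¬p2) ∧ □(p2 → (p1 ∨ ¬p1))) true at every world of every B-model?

Tableau for the negation ¬◇◇(□(¬p3 → ¬p2) ∧ □(p2 → (p1 ∨ ¬p1))):
1. ¬◇◇(□(¬p3 → ¬p2) ∧ □(p2 → (p1 ∨ ¬p1))), 0
2. ¬◇(□(¬p3 → ¬p2) ∧ □(p2 → (p1 ∨ ¬p1))), 0   [¬◇-rule on 1 via 0R0]
3. ¬(□(¬p3 → ¬p2) ∧ □(p2 → (p1 ∨ ¬p1))), 0   [¬◇-rule on 2 via 0R0]
4. ¬□(¬p3 → ¬p2), 0   [¬∧-rule on 3 (branches; this branch)]
5. ¬(¬p3 → ¬p2), 1   [¬□-rule on 4: fresh world 1, 0R1]
6. ¬p3, 1   [¬→-rule on 5]
7. p2, 1   [¬→-rule on 5]
8. ¬◇(□(¬p3 → ¬p2) ∧ □(p2 → (p1 ∨ ¬p1))), 1   [¬◇-rule on 1 via 0R1]
9. ¬(□(¬p3 → ¬p2) ∧ □(p2 → (p1 ∨ ¬p1))), 1   [¬◇-rule on 2 via 0R1]
10. ¬□(¬p3 → ¬p2), 1   [¬∧-rule on 9 (branches; this branch)]
11. ¬(¬p3 → ¬p2), 2   [¬□-rule on 10: fresh world 2, 1R2]
12. ¬p3, 2   [¬→-rule on 11]
13. p2, 2   [¬→-rule on 11]
14. ¬(□(¬p3 → ¬p2) ∧ □(p2 → (p1 ∨ ¬p1))), 2   [¬◇-rule on 8 via 1R2]
15. ¬□(¬p3 → ¬p2), 2   [¬∧-rule on 14 (branches; this branch)]
16. ¬(¬p3 → ¬p2), 3   [¬□-rule on 15: fresh world 3, 2R3]
17. ¬p3, 3   [¬→-rule on 16]
18. p2, 3   [¬→-rule on 16]
Accessibility: 0R0, 0R1, 1R0, 1R1, 1R2, 2R1, 2R2, 2R3, 3R2, 3R3
The negation has an open branch (countermodel exists).

No, not valid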